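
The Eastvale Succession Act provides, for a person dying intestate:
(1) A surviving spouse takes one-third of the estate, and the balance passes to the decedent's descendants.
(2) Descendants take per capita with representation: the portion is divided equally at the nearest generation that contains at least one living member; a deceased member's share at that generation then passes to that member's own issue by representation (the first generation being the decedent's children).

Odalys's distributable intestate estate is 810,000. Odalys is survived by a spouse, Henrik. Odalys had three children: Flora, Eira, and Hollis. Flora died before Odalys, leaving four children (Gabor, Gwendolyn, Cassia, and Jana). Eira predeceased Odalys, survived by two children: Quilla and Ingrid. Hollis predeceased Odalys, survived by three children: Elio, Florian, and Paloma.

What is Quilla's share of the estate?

Quilla receives 60,000.

Henrik takes one-third of 810,000 = 270,000. The remaining 540,000 passes to the descendants.
No child survives, so the initial division is made at the grandchildren's generation.
The descendants' portion (540,000) is divided into 9 shares of 60,000: Gabor, Gwendolyn, Cassia, Jana, Quilla, Ingrid, Elio, Florian, and Paloma each take 60,000.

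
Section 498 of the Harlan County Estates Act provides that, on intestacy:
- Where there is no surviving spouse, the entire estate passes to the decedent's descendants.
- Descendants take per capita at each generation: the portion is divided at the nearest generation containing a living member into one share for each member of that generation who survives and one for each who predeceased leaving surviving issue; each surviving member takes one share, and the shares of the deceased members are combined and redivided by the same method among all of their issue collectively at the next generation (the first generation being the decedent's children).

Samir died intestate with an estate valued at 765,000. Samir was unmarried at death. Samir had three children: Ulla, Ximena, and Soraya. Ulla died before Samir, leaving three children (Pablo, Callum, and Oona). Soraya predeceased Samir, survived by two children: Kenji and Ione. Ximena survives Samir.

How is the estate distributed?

The entire 765,000 passes to the descendants.
That amount (765,000) is divided at the children's generation into 3 shares of 255,000. Ximena takes 255,000. The 2 shares of the deceased (Ulla and Soraya) are combined into a pool of 510,000.
That pool (510,000) is divided at the grandchildren's generation equally among Pablo, Callum, Oona, Kenji, and Ione: 102,000 each.

Pablo: 102,000; Callum: 102,000; Oona: 102,000; Ximena: 255,000; Kenji: 102,000; Ione: 102,000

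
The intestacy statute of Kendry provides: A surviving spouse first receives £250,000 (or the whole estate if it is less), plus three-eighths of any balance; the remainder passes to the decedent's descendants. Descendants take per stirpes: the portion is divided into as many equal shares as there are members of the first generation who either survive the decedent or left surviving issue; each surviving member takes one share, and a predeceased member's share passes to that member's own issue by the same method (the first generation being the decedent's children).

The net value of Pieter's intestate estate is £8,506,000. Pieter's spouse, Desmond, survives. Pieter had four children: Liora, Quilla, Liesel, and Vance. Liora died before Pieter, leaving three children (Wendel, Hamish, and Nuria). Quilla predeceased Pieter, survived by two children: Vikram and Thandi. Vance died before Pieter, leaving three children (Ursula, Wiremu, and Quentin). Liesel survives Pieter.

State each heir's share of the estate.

Desmond: £3,346,000; Wendel: £430,000; Hamish: £430,000; Nuria: £430,000; Vikram: £645,000; Thandi: £645,000; Liesel: £1,290,000; Ursula: £430,000; Wiremu: £430,000; Quentin: £430,000

Desmond first takes £250,000, leaving a balance of £8,256,000. Desmond then takes three-eighths of the balance (£3,096,000), for a total of £3,346,000. The remaining £5,160,000 passes to the descendants.
The descendants' portion (£5,160,000) is divided into 4 shares of £1,290,000: Liesel takes £1,290,000; Liora's £1,290,000 share passes to Liora's issue; Quilla's £1,290,000 share passes to Quilla's issue; Vance's £1,290,000 share passes to Vance's issue.
Liora's share (£1,290,000) is divided into 3 shares of £430,000: Wendel, Hamish, and Nuria each take £430,000.
Quilla's share (£1,290,000) is divided into 2 shares of £645,000: Vikram and Thandi each take £645,000.
Vance's share (£1,290,000) is divided into 3 shares of £430,000: Ursula, Wiremu, and Quentin each take £430,000.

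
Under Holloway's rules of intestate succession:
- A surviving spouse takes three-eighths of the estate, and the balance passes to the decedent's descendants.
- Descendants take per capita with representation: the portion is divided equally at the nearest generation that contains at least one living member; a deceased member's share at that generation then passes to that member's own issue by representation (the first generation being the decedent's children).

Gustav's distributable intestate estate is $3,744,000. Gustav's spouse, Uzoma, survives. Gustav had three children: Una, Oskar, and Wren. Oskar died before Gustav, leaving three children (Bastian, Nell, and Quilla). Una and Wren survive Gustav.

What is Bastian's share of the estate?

Bastian receives $260,000.

Uzoma takes three-eighths of $3,744,000 = $1,404,000. The remaining $2,340,000 passes to the descendants.
The descendants' portion ($2,340,000) is divided into 3 shares of $780,000: Una and Wren each take $780,000; Oskar's $780,000 share passes to Oskar's issue.
Oskar's share ($780,000) is divided into 3 shares of $260,000: Bastian, Nell, and Quilla each take $260,000.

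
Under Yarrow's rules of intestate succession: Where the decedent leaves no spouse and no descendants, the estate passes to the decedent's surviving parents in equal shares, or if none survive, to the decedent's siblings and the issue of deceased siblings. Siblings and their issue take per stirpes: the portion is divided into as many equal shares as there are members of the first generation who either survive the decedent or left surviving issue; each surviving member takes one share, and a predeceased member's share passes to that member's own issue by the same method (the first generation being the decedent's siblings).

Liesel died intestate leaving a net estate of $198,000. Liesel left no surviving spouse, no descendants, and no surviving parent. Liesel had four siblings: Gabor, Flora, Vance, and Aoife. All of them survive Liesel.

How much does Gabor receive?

The entire $198,000 passes to the siblings and their issue.
That amount ($198,000) is divided into 4 shares of $49,500: Gabor, Flora, Vance, and Aoife each take $49,500.

Gabor receives $49,500.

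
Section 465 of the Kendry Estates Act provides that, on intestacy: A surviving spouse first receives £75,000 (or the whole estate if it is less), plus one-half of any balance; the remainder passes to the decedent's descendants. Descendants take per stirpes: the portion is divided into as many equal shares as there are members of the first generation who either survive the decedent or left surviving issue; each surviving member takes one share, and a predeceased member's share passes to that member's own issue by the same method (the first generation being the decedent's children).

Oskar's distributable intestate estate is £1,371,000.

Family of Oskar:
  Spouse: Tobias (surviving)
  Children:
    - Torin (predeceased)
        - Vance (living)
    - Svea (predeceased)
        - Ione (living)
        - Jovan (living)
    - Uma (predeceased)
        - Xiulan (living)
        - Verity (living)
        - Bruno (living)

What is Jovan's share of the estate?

Jovan receives £108,000.

Tobias first takes £75,000, leaving a balance of £1,296,000. Tobias then takes one-half of the balance (£648,000), for a total of £723,000. The remaining £648,000 passes to the descendants.
The descendants' portion (£648,000) is divided into 3 shares of £216,000: Torin's £216,000 share passes to Torin's issue; Svea's £216,000 share passes to Svea's issue; Uma's £216,000 share passes to Uma's issue.
Torin's share (£216,000) passes entirely to Vance.
Svea's share (£216,000) is divided into 2 shares of £108,000: Ione and Jovan each take £108,000.
Uma's share (£216,000) is divided into 3 shares of £72,000: Xiulan, Verity, and Bruno each take £72,000.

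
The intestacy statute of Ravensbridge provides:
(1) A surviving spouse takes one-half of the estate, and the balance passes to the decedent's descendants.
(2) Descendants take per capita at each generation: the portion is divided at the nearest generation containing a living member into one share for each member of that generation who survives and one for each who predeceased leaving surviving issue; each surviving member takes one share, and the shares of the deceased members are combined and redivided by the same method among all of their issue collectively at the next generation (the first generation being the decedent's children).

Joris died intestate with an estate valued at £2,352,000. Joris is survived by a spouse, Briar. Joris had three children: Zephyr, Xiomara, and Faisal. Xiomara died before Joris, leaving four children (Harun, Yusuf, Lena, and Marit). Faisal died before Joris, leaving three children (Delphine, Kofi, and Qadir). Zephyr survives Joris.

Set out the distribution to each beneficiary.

Briar: £1,176,000; Zephyr: £392,000; Harun: £112,000; Yusuf: £112,000; Lena: £112,000; Marit: £112,000; Delphine: £112,000; Kofi: £112,000; Qadir: £112,000

Briar takes one-half of £2,352,000 = £1,176,000. The remaining £1,176,000 passes to the descendants.
The descendants' portion (£1,176,000) is divided at the children's generation into 3 shares of £392,000. Zephyr takes £392,000. The 2 shares of the deceased (Xiomara and Faisal) are combined into a pool of £784,000.
That pool (£784,000) is divided at the grandchildren's generation equally among Harun, Yusuf, Lena, Marit, Delphine, Kofi, and Qadir: £112,000 each.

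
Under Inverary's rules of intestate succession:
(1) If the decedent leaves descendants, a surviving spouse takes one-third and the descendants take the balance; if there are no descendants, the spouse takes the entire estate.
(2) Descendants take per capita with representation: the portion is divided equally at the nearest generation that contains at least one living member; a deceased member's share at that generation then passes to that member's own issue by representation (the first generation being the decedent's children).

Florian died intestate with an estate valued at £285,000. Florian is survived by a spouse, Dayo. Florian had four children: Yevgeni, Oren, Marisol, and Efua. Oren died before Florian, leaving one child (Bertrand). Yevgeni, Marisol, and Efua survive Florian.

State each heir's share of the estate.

Dayo: £95,000; Yevgeni: £47,500; Bertrand: £47,500; Marisol: £47,500; Efua: £47,500

Dayo takes one-third of £285,000 = £95,000. The remaining £190,000 passes to the descendants.
The descendants' portion (£190,000) is divided into 4 shares of £47,500: Yevgeni, Marisol, and Efua each take £47,500; Oren's £47,500 share passes to Oren's issue.
Oren's share (£47,500) passes entirely to Bertrand.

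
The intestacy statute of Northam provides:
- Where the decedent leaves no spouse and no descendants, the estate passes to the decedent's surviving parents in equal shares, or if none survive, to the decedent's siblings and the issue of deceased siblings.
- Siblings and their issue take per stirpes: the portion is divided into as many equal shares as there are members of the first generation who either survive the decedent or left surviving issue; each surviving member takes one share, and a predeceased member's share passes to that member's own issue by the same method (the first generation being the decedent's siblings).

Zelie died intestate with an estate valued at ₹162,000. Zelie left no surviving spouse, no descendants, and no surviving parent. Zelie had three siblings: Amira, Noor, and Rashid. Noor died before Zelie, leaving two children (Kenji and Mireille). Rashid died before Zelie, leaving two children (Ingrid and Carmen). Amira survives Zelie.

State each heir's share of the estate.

Amira: ₹54,000; Kenji: ₹27,000; Mireille: ₹27,000; Ingrid: ₹27,000; Carmen: ₹27,000

The entire ₹162,000 passes to the siblings and their issue.
That amount (₹162,000) is divided into 3 shares of ₹54,000: Amira takes ₹54,000; Noor's ₹54,000 share passes to Noor's issue; Rashid's ₹54,000 share passes to Rashid's issue.
Noor's share (₹54,000) is divided into 2 shares of ₹27,000: Kenji and Mireille each take ₹27,000.
Rashid's share (₹54,000) is divided into 2 shares of ₹27,000: Ingrid and Carmen each take ₹27,000.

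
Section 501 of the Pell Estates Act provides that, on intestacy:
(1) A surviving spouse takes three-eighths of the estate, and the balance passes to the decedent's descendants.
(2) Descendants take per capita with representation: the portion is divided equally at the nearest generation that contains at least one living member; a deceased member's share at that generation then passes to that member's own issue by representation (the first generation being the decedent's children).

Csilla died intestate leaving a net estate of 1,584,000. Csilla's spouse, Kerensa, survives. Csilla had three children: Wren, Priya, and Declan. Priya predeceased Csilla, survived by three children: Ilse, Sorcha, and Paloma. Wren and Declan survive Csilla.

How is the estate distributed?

Kerensa takes three-eighths of 1,584,000 = 594,000. The remaining 990,000 passes to the descendants.
The descendants' portion (990,000) is divided into 3 shares of 330,000: Wren and Declan each take 330,000; Priya's 330,000 share passes to Priya's issue.
Priya's share (330,000) is divided into 3 shares of 110,000: Ilse, Sorcha, and Paloma each take 110,000.

Kerensa: 594,000; Wren: 330,000; Ilse: 110,000; Sorcha: 110,000; Paloma: 110,000; Declan: 330,000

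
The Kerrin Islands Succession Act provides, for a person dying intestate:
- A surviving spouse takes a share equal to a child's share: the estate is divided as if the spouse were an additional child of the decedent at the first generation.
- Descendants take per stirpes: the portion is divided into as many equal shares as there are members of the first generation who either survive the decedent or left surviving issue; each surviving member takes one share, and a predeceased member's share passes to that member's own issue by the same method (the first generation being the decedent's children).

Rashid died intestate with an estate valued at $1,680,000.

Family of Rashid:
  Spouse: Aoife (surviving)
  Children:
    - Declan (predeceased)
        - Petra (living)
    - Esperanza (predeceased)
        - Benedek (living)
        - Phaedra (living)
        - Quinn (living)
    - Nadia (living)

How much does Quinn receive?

Quinn receives $140,000.

The spouse counts as an additional share at the children's level, so there are 4 primary shares of $420,000. Aoife takes one such share ($420,000).
The children's combined portion ($1,260,000) is divided into 3 shares of $420,000: Nadia takes $420,000; Declan's $420,000 share passes to Declan's issue; Esperanza's $420,000 share passes to Esperanza's issue.
Declan's share ($420,000) passes entirely to Petra.
Esperanza's share ($420,000) is divided into 3 shares of $140,000: Benedek, Phaedra, and Quinn each take $140,000.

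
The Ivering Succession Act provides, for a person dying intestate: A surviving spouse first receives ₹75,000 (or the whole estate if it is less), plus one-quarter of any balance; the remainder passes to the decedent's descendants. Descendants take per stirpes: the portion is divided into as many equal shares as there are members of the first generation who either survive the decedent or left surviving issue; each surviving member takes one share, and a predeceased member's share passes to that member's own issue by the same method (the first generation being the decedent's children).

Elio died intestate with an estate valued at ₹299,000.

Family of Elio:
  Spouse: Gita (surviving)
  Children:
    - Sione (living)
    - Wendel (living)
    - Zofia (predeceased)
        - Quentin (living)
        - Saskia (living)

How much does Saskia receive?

Saskia receives ₹28,000.

Gita first takes ₹75,000, leaving a balance of ₹224,000. Gita then takes one-quarter of the balance (₹56,000), for a total of ₹131,000. The remaining ₹168,000 passes to the descendants.
The descendants' portion (₹168,000) is divided into 3 shares of ₹56,000: Sione and Wendel each take ₹56,000; Zofia's ₹56,000 share passes to Zofia's issue.
Zofia's share (₹56,000) is divided into 2 shares of ₹28,000: Quentin and Saskia each take ₹28,000.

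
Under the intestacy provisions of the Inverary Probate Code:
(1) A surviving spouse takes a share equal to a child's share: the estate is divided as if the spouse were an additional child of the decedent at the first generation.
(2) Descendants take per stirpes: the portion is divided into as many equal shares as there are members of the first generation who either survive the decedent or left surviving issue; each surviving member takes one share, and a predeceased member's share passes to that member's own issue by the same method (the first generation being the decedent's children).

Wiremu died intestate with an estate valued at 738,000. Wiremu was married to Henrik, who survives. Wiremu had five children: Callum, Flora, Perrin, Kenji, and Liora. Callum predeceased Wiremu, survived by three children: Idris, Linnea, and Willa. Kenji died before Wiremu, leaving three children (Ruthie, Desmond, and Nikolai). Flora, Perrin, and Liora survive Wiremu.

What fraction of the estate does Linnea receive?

Linnea receives 1/18 of the estate.

The spouse counts as an additional share at the children's level, so there are 6 primary shares of 123,000. Henrik takes one such share (123,000).
The children's combined portion (615,000) is divided into 5 shares of 123,000: Flora, Perrin, and Liora each take 123,000; Callum's 123,000 share passes to Callum's issue; Kenji's 123,000 share passes to Kenji's issue.
Callum's share (123,000) is divided into 3 shares of 41,000: Idris, Linnea, and Willa each take 41,000.
Kenji's share (123,000) is divided into 3 shares of 41,000: Ruthie, Desmond, and Nikolai each take 41,000.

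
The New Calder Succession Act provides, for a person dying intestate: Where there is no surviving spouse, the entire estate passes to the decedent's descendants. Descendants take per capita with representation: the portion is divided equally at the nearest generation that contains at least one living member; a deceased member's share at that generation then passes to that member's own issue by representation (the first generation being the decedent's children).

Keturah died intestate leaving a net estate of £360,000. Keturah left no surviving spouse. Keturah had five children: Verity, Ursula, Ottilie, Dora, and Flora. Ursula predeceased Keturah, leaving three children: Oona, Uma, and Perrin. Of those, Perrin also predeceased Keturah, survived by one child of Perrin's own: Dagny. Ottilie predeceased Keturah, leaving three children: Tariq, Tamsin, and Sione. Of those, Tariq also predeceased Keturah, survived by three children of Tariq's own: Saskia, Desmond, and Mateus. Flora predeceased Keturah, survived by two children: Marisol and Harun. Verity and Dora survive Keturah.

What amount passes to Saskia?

The entire £360,000 passes to the descendants.
That amount (£360,000) is divided into 5 shares of £72,000: Verity and Dora each take £72,000; Ursula's £72,000 share passes to Ursula's issue; Ottilie's £72,000 share passes to Ottilie's issue; Flora's £72,000 share passes to Flora's issue.
Ursula's share (£72,000) is divided into 3 shares of £24,000: Oona and Uma each take £24,000; Perrin's £24,000 share passes to Perrin's issue.
Perrin's share (£24,000) passes entirely to Dagny.
Ottilie's share (£72,000) is divided into 3 shares of £24,000: Tamsin and Sione each take £24,000; Tariq's £24,000 share passes to Tariq's issue.
Tariq's share (£24,000) is divided into 3 shares of £8,000: Saskia, Desmond, and Mateus each take £8,000.
Flora's share (£72,000) is divided into 2 shares of £36,000: Marisol and Harun each take £36,000.

Saskia receives £8,000.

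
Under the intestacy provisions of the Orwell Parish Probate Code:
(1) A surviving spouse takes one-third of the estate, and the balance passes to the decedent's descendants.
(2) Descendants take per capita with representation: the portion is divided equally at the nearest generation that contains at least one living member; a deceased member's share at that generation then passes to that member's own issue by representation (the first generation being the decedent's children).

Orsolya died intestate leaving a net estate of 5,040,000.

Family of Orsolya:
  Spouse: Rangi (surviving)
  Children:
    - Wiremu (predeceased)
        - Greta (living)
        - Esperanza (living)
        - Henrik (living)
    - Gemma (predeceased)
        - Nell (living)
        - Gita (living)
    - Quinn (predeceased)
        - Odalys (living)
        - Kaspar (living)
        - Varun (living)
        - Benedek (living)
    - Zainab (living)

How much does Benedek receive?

Benedek receives 210,000.

Rangi takes one-third of 5,040,000 = 1,680,000. The remaining 3,360,000 passes to the descendants.
The descendants' portion (3,360,000) is divided into 4 shares of 840,000: Zainab takes 840,000; Wiremu's 840,000 share passes to Wiremu's issue; Gemma's 840,000 share passes to Gemma's issue; Quinn's 840,000 share passes to Quinn's issue.
Wiremu's share (840,000) is divided into 3 shares of 280,000: Greta, Esperanza, and Henrik each take 280,000.
Gemma's share (840,000) is divided into 2 shares of 420,000: Nell and Gita each take 420,000.
Quinn's share (840,000) is divided into 4 shares of 210,000: Odalys, Kaspar, Varun, and Benedek each take 210,000.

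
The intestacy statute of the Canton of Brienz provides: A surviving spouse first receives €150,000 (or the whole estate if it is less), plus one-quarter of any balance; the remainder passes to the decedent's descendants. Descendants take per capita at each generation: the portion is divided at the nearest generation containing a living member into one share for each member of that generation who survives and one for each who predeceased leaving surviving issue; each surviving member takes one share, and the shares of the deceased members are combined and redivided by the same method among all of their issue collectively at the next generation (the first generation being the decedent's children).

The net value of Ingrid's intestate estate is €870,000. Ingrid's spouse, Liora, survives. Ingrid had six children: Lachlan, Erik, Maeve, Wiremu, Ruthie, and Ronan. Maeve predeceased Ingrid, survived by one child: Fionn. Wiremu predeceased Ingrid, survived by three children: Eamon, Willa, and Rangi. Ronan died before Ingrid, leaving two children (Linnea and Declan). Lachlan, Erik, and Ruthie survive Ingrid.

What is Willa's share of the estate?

Willa receives €45,000.

Liora first takes €150,000, leaving a balance of €720,000. Liora then takes one-quarter of the balance (€180,000), for a total of €330,000. The remaining €540,000 passes to the descendants.
The descendants' portion (€540,000) is divided at the children's generation into 6 shares of €90,000. Lachlan, Erik, and Ruthie each take €90,000. The 3 shares of the deceased (Maeve, Wiremu, and Ronan) are combined into a pool of €270,000.
That pool (€270,000) is divided at the grandchildren's generation equally among Fionn, Eamon, Willa, Rangi, Linnea, and Declan: €45,000 each.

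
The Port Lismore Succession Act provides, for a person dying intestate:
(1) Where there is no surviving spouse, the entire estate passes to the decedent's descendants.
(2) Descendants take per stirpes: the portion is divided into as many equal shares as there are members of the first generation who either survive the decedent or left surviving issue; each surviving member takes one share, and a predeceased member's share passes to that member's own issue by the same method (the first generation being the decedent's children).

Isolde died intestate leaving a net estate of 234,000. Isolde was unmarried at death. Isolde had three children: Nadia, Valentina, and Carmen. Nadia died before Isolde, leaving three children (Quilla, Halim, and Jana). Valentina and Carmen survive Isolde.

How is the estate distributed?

The entire 234,000 passes to the descendants.
That amount (234,000) is divided into 3 shares of 78,000: Valentina and Carmen each take 78,000; Nadia's 78,000 share passes to Nadia's issue.
Nadia's share (78,000) is divided into 3 shares of 26,000: Quilla, Halim, and Jana each take 26,000.

Quilla: 26,000; Halim: 26,000; Jana: 26,000; Valentina: 78,000; Carmen: 78,000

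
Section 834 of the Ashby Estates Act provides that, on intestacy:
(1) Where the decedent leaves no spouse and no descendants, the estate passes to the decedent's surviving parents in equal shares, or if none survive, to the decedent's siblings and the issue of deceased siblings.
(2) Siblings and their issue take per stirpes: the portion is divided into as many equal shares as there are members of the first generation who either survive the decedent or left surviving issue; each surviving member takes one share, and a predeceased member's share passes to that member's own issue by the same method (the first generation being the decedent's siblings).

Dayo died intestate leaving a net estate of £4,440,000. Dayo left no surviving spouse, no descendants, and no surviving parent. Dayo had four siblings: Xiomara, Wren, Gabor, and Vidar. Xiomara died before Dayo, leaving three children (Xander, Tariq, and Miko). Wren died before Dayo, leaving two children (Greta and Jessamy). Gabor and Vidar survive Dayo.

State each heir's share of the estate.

Xander: £370,000; Tariq: £370,000; Miko: £370,000; Greta: £555,000; Jessamy: £555,000; Gabor: £1,110,000; Vidar: £1,110,000

The entire £4,440,000 passes to the siblings and their issue.
That amount (£4,440,000) is divided into 4 shares of £1,110,000: Gabor and Vidar each take £1,110,000; Xiomara's £1,110,000 share passes to Xiomara's issue; Wren's £1,110,000 share passes to Wren's issue.
Xiomara's share (£1,110,000) is divided into 3 shares of £370,000: Xander, Tariq, and Miko each take £370,000.
Wren's share (£1,110,000) is divided into 2 shares of £555,000: Greta and Jessamy each take £555,000.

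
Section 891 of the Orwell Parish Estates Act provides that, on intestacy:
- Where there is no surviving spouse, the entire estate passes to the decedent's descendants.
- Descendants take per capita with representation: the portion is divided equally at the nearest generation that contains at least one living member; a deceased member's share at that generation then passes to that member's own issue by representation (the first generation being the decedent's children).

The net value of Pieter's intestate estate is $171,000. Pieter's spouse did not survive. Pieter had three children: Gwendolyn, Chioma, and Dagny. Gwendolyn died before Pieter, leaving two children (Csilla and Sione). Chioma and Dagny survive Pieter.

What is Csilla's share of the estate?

The entire $171,000 passes to the descendants.
That amount ($171,000) is divided into 3 shares of $57,000: Chioma and Dagny each take $57,000; Gwendolyn's $57,000 share passes to Gwendolyn's issue.
Gwendolyn's share ($57,000) is divided into 2 shares of $28,500: Csilla and Sione each take $28,500.

Csilla receives $28,500.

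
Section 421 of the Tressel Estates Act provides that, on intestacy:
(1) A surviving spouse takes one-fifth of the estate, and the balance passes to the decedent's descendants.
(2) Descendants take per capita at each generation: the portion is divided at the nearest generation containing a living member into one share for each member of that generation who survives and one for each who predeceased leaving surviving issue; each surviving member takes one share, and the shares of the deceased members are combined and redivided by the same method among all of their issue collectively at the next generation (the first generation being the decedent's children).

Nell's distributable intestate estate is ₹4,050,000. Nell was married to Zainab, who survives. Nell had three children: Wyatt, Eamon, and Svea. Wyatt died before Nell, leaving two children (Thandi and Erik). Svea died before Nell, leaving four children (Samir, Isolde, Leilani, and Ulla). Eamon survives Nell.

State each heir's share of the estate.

Zainab takes one-fifth of ₹4,050,000 = ₹810,000. The remaining ₹3,240,000 passes to the descendants.
The descendants' portion (₹3,240,000) is divided at the children's generation into 3 shares of ₹1,080,000. Eamon takes ₹1,080,000. The 2 shares of the deceased (Wyatt and Svea) are combined into a pool of ₹2,160,000.
That pool (₹2,160,000) is divided at the grandchildren's generation equally among Thandi, Erik, Samir, Isolde, Leilani, and Ulla: ₹360,000 each.

Zainab: ₹810,000; Thandi: ₹360,000; Erik: ₹360,000; Eamon: ₹1,080,000; Samir: ₹360,000; Isolde: ₹360,000; Leilani: ₹360,000; Ulla: ₹360,000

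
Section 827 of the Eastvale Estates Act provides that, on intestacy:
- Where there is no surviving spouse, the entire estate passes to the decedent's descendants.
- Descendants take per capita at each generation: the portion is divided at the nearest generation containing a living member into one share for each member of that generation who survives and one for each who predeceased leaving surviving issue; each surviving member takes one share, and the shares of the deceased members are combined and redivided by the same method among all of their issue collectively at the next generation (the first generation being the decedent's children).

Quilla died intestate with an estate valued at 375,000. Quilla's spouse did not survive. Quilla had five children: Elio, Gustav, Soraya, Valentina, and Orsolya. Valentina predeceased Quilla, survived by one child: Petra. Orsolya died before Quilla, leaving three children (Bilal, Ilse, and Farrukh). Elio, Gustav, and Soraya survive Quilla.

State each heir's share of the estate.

The entire 375,000 passes to the descendants.
That amount (375,000) is divided at the children's generation into 5 shares of 75,000. Elio, Gustav, and Soraya each take 75,000. The 2 shares of the deceased (Valentina and Orsolya) are combined into a pool of 150,000.
That pool (150,000) is divided at the grandchildren's generation equally among Petra, Bilal, Ilse, and Farrukh: 37,500 each.

Elio: 75,000; Gustav: 75,000; Soraya: 75,000; Petra: 37,500; Bilal: 37,500; Ilse: 37,500; Farrukh: 37,500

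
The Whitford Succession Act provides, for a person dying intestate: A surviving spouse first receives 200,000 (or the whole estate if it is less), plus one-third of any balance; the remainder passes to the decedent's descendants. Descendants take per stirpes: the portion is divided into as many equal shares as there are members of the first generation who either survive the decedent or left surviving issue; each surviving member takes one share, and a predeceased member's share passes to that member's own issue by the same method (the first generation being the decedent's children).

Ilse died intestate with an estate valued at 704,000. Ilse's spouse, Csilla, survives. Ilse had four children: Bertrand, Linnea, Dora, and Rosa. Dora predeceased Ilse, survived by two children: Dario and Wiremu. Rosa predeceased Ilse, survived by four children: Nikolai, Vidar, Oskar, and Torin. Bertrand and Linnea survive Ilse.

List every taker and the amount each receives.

Csilla: 368,000; Bertrand: 84,000; Linnea: 84,000; Dario: 42,000; Wiremu: 42,000; Nikolai: 21,000; Vidar: 21,000; Oskar: 21,000; Torin: 21,000

Csilla first takes 200,000, leaving a balance of 504,000. Csilla then takes one-third of the balance (168,000), for a total of 368,000. The remaining 336,000 passes to the descendants.
The descendants' portion (336,000) is divided into 4 shares of 84,000: Bertrand and Linnea each take 84,000; Dora's 84,000 share passes to Dora's issue; Rosa's 84,000 share passes to Rosa's issue.
Dora's share (84,000) is divided into 2 shares of 42,000: Dario and Wiremu each take 42,000.
Rosa's share (84,000) is divided into 4 shares of 21,000: Nikolai, Vidar, Oskar, and Torin each take 21,000.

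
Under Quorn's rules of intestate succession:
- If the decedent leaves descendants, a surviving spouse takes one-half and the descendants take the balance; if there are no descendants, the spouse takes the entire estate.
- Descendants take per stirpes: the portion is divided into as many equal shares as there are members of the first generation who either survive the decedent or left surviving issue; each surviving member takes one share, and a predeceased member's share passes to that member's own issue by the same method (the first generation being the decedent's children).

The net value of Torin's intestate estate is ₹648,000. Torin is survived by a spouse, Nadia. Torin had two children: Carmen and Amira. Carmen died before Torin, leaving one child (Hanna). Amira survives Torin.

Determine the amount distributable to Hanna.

Hanna receives ₹162,000.

Nadia takes one-half of ₹648,000 = ₹324,000. The remaining ₹324,000 passes to the descendants.
The descendants' portion (₹324,000) is divided into 2 shares of ₹162,000: Amira takes ₹162,000; Carmen's ₹162,000 share passes to Carmen's issue.
Carmen's share (₹162,000) passes entirely to Hanna.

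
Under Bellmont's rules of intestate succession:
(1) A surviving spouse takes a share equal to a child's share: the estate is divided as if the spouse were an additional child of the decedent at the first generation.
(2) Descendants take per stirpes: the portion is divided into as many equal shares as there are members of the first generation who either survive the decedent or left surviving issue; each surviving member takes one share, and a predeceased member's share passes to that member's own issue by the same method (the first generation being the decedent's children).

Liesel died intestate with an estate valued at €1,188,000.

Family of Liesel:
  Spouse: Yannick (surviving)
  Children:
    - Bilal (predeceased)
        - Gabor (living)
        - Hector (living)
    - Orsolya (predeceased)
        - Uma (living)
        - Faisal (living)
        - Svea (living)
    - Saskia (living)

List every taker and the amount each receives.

Yannick: €297,000; Gabor: €148,500; Hector: €148,500; Uma: €99,000; Faisal: €99,000; Svea: €99,000; Saskia: €297,000

The spouse counts as an additional share at the children's level, so there are 4 primary shares of €297,000. Yannick takes one such share (€297,000).
The children's combined portion (€891,000) is divided into 3 shares of €297,000: Saskia takes €297,000; Bilal's €297,000 share passes to Bilal's issue; Orsolya's €297,000 share passes to Orsolya's issue.
Bilal's share (€297,000) is divided into 2 shares of €148,500: Gabor and Hector each take €148,500.
Orsolya's share (€297,000) is divided into 3 shares of €99,000: Uma, Faisal, and Svea each take €99,000.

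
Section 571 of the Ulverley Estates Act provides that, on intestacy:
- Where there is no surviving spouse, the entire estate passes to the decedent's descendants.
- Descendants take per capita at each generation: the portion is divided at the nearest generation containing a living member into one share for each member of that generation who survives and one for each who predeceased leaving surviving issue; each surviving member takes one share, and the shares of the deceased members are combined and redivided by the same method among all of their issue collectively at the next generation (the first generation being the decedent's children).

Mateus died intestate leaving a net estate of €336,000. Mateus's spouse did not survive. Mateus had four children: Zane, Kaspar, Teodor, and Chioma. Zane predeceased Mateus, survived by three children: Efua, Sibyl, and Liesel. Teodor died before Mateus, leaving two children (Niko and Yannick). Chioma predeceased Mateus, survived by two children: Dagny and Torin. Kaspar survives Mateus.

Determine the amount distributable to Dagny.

The entire €336,000 passes to the descendants.
That amount (€336,000) is divided at the children's generation into 4 shares of €84,000. Kaspar takes €84,000. The 3 shares of the deceased (Zane, Teodor, and Chioma) are combined into a pool of €252,000.
That pool (€252,000) is divided at the grandchildren's generation equally among Efua, Sibyl, Liesel, Niko, Yannick, Dagny, and Torin: €36,000 each.

Dagny receives €36,000.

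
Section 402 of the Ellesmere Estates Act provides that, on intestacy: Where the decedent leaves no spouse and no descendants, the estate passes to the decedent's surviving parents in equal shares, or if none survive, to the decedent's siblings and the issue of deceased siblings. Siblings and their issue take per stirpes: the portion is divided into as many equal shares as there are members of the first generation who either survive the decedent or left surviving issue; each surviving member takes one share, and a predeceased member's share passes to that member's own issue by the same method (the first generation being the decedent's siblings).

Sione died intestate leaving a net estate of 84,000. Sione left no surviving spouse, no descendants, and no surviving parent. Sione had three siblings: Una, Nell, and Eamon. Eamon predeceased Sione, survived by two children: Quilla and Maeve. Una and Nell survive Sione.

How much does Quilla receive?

Quilla receives 14,000.

The entire 84,000 passes to the siblings and their issue.
That amount (84,000) is divided into 3 shares of 28,000: Una and Nell each take 28,000; Eamon's 28,000 share passes to Eamon's issue.
Eamon's share (28,000) is divided into 2 shares of 14,000: Quilla and Maeve each take 14,000.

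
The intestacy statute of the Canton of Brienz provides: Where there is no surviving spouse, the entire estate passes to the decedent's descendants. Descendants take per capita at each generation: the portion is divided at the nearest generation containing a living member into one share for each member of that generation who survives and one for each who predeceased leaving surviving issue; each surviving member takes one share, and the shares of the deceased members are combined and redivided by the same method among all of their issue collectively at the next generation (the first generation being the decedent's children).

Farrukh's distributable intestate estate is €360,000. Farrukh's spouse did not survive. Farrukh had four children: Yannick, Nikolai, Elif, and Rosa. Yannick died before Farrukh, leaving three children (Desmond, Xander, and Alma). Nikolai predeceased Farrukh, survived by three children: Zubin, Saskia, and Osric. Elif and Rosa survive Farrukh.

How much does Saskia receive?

Saskia receives €30,000.

The entire €360,000 passes to the descendants.
That amount (€360,000) is divided at the children's generation into 4 shares of €90,000. Elif and Rosa each take €90,000. The 2 shares of the deceased (Yannick and Nikolai) are combined into a pool of €180,000.
That pool (€180,000) is divided at the grandchildren's generation equally among Desmond, Xander, Alma, Zubin, Saskia, and Osric: €30,000 each.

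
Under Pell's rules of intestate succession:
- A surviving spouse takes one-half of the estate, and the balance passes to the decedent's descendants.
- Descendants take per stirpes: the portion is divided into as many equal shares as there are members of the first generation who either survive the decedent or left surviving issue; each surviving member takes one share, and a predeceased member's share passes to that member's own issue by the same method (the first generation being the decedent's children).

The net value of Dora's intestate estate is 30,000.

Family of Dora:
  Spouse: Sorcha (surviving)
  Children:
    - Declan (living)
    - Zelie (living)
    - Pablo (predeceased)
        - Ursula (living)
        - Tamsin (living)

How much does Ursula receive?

Ursula receives 2,500.

Sorcha takes one-half of 30,000 = 15,000. The remaining 15,000 passes to the descendants.
The descendants' portion (15,000) is divided into 3 shares of 5,000: Declan and Zelie each take 5,000; Pablo's 5,000 share passes to Pablo's issue.
Pablo's share (5,000) is divided into 2 shares of 2,500: Ursula and Tamsin each take 2,500.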